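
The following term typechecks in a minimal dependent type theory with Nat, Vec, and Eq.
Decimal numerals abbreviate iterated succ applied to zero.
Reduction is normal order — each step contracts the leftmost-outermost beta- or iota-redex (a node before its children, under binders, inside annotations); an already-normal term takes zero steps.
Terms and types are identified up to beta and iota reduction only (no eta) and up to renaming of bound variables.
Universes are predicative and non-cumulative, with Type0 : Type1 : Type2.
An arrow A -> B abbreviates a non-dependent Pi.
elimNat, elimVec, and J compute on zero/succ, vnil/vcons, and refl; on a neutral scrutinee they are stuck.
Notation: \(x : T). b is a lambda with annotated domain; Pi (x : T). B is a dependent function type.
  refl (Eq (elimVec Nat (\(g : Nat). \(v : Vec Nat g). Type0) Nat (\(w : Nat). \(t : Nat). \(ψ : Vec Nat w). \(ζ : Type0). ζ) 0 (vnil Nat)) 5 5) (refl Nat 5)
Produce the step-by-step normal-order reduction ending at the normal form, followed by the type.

normal-order reduction:
  refl (Eq (elimVec Nat (\(g : Nat). \(v : Vec Nat g). Type0) Nat (\(w : Nat). \(t : Nat). \(ψ : Vec Nat w). \(ζ : Type0). ζ) 0 (vnil Nat)) 5 5) (refl Nat 5)
  ~> refl (Eq Nat 5 5) (refl Nat 5)
the term's type:
  Eq (Eq Nat 5 5) (refl Nat 5) (refl Nat 5)


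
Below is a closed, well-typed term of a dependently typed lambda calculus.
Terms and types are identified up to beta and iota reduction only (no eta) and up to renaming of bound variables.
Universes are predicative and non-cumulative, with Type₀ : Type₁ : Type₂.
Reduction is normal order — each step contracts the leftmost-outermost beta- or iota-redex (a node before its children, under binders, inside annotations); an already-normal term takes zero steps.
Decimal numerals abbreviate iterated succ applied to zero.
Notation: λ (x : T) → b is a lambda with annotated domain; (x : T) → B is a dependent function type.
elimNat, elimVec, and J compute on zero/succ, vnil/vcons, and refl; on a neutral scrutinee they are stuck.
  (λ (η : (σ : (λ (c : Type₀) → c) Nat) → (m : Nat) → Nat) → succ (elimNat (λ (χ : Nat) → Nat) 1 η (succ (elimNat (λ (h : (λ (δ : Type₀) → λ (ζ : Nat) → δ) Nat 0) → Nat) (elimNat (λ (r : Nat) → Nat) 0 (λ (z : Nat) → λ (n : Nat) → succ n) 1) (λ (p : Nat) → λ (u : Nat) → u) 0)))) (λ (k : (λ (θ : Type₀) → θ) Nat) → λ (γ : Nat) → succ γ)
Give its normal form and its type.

reduced normal form:
  4
type:
  Nat


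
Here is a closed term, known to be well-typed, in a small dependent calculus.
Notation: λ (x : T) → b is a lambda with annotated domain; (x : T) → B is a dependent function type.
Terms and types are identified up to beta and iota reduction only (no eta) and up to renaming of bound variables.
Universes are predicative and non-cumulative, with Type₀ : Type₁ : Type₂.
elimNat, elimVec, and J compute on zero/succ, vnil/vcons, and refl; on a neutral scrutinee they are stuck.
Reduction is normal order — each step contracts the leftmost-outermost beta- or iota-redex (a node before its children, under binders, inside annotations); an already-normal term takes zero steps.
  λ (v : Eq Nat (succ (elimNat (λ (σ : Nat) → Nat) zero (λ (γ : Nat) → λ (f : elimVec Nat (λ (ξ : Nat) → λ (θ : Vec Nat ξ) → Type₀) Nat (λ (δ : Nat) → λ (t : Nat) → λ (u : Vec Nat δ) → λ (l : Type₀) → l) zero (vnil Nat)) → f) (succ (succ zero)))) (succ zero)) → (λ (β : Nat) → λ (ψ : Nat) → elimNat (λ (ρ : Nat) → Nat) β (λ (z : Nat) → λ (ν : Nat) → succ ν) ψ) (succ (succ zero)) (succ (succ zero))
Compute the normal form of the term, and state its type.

normal form:
  λ (v : Eq Nat (succ zero) (succ zero)) → succ (succ (succ (succ zero)))
inferred type:
  (v : Eq Nat (succ zero) (succ zero)) → Nat


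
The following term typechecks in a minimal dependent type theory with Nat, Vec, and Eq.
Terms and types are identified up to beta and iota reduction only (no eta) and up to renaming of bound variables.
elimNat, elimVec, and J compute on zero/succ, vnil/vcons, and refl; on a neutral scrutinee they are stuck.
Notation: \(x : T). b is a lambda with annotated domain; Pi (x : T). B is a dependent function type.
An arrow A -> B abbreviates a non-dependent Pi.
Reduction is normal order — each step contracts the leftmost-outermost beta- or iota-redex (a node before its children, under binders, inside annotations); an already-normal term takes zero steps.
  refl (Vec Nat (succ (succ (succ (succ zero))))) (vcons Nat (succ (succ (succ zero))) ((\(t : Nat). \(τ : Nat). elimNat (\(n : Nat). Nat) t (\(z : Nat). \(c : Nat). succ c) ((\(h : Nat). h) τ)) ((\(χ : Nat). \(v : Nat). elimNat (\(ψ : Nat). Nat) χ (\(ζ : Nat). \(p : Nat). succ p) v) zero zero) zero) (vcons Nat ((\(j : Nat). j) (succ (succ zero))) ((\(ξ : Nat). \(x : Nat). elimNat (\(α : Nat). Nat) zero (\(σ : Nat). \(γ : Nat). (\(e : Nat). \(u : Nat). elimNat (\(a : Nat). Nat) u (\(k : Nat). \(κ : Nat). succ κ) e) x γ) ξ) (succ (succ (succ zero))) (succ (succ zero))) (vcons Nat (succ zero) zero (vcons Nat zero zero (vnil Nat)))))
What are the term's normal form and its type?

normal form:
  refl (Vec Nat (succ (succ (succ (succ zero))))) (vcons Nat (succ (succ (succ zero))) zero (vcons Nat (succ (succ zero)) (succ (succ (succ (succ (succ (succ zero)))))) (vcons Nat (succ zero) zero (vcons Nat zero zero (vnil Nat)))))
type:
  Eq (Vec Nat (succ (succ (succ (succ zero))))) (vcons Nat (succ (succ (succ zero))) zero (vcons Nat (succ (succ zero)) (succ (succ (succ (succ (succ (succ zero)))))) (vcons Nat (succ zero) zero (vcons Nat zero zero (vnil Nat))))) (vcons Nat (succ (succ (succ zero))) zero (vcons Nat (succ (succ zero)) (succ (succ (succ (succ (succ (succ zero)))))) (vcons Nat (succ zero) zero (vcons Nat zero zero (vnil Nat)))))


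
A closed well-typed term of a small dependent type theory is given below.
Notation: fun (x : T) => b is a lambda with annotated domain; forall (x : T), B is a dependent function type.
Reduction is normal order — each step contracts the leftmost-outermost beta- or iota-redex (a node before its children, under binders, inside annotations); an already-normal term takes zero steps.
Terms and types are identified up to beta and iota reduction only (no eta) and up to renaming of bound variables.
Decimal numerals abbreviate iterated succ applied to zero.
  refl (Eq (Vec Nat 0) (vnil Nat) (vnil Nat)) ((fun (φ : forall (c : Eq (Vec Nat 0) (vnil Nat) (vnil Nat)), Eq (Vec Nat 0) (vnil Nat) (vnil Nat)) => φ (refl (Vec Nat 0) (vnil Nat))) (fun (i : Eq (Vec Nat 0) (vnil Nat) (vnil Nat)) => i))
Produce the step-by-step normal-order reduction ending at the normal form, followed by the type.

normal-order reduction sequence:
  refl (Eq (Vec Nat 0) (vnil Nat) (vnil Nat)) ((fun (φ : forall (c : Eq (Vec Nat 0) (vnil Nat) (vnil Nat)), Eq (Vec Nat 0) (vnil Nat) (vnil Nat)) => φ (refl (Vec Nat 0) (vnil Nat))) (fun (i : Eq (Vec Nat 0) (vnil Nat) (vnil Nat)) => i))
  ~> refl (Eq (Vec Nat 0) (vnil Nat) (vnil Nat)) ((fun (φ : Eq (Vec Nat 0) (vnil Nat) (vnil Nat)) => φ) (refl (Vec Nat 0) (vnil Nat)))
  ~> refl (Eq (Vec Nat 0) (vnil Nat) (vnil Nat)) (refl (Vec Nat 0) (vnil Nat))
type:
  Eq (Eq (Vec Nat 0) (vnil Nat) (vnil Nat)) (refl (Vec Nat 0) (vnil Nat)) (refl (Vec Nat 0) (vnil Nat))


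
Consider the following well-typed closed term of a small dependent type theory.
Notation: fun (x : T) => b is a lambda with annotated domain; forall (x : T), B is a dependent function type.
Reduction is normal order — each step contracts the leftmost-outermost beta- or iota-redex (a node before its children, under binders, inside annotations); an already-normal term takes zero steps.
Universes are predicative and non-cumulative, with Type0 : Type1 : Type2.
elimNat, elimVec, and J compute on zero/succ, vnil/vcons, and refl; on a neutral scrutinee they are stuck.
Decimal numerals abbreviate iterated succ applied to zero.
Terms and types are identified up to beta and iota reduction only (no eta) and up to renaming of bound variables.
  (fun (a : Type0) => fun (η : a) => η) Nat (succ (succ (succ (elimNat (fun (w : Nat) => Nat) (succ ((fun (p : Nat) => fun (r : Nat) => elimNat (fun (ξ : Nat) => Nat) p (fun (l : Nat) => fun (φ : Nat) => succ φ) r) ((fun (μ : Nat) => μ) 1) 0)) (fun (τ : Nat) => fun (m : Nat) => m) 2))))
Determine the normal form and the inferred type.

normal form:
  5
inferred type:
  Nat
observation: the term reaches its normal form after 13 normal-order steps.


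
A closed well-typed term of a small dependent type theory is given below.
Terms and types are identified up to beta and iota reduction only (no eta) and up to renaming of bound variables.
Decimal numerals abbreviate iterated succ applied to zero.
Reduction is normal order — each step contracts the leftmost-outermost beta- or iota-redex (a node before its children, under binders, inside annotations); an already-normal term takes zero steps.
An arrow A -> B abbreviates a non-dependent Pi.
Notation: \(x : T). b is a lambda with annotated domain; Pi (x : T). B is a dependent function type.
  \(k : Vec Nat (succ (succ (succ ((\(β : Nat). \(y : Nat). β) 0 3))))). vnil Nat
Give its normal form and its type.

resulting normal form:
  \(k : Vec Nat 3). vnil Nat
type:
  Vec Nat 3 -> Vec Nat 0
observation: contracting a beta-redex first, the term normalizes in 2 steps.


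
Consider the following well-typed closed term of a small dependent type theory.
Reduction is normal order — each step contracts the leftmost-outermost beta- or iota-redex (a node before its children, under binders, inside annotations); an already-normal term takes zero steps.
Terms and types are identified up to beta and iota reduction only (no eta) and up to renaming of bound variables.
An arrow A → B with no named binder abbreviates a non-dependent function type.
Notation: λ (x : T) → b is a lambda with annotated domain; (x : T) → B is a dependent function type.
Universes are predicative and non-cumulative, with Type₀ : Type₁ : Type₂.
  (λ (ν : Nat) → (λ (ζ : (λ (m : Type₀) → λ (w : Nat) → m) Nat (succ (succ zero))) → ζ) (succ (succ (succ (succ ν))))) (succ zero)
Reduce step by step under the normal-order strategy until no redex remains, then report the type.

reduction (normal order):
  (λ (ν : Nat) → (λ (ζ : (λ (m : Type₀) → λ (w : Nat) → m) Nat (succ (succ zero))) → ζ) (succ (succ (succ (succ ν))))) (succ zero)
  ~> (λ (ν : (λ (ζ : Type₀) → λ (m : Nat) → ζ) Nat (succ (succ zero))) → ν) (succ (succ (succ (succ (succ zero)))))
  ~> succ (succ (succ (succ (succ zero))))
the term's type:
  Nat


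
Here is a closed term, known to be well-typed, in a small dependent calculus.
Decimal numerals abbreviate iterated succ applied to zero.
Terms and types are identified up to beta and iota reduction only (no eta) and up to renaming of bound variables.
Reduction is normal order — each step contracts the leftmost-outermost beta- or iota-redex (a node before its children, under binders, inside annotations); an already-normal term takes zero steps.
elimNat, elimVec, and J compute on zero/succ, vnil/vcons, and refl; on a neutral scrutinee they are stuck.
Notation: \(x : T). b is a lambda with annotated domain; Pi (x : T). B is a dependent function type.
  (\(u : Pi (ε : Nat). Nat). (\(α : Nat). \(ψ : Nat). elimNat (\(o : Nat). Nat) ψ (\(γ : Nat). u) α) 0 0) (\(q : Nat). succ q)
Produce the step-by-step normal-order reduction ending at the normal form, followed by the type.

reduction (normal order):
  (\(u : Pi (ε : Nat). Nat). (\(α : Nat). \(ψ : Nat). elimNat (\(o : Nat). Nat) ψ (\(γ : Nat). u) α) 0 0) (\(q : Nat). succ q)
  ~> (\(u : Nat). \(ε : Nat). elimNat (\(α : Nat). Nat) ε (\(ψ : Nat). \(o : Nat). succ o) u) 0 0
  ~> (\(u : Nat). elimNat (\(ε : Nat). Nat) u (\(α : Nat). \(ψ : Nat). succ ψ) 0) 0
  ~> elimNat (\(u : Nat). Nat) 0 (\(ε : Nat). \(α : Nat). succ α) 0
  ~> 0
inferred type:
  Nat


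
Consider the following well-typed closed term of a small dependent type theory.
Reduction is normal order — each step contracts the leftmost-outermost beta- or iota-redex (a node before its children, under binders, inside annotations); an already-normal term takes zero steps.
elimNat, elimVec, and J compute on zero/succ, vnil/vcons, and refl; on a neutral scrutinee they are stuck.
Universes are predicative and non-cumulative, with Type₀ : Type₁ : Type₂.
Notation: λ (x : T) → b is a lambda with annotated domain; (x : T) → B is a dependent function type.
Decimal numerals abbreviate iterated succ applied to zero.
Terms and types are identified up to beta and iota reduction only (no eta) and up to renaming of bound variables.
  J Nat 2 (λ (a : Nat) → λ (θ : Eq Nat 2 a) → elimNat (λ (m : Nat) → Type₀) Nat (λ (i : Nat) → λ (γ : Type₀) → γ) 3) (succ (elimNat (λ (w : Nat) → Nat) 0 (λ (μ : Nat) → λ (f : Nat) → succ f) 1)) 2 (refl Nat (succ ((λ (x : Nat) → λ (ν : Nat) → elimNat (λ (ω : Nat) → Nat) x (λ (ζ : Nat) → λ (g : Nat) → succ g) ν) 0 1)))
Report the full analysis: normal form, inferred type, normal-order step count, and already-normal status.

normal form:
  2
inferred type:
  Nat
normal-order step count: 5
term was already normal: no
first redex: a J iota-redex


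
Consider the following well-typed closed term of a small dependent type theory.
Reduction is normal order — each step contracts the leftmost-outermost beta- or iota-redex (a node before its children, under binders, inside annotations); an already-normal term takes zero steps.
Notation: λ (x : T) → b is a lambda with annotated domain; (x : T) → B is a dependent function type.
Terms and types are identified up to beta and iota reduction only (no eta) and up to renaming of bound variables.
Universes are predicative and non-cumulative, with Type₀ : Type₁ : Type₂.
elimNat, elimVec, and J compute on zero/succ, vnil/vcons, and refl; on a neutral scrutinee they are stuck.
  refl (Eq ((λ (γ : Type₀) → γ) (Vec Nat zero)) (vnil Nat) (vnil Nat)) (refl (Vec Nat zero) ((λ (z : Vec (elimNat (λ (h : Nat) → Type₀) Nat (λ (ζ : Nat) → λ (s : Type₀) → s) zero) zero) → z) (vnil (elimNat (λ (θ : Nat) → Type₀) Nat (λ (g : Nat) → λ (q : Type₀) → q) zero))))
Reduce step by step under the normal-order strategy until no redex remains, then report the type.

normal-order reduction:
  refl (Eq ((λ (γ : Type₀) → γ) (Vec Nat zero)) (vnil Nat) (vnil Nat)) (refl (Vec Nat zero) ((λ (z : Vec (elimNat (λ (h : Nat) → Type₀) Nat (λ (ζ : Nat) → λ (s : Type₀) → s) zero) zero) → z) (vnil (elimNat (λ (θ : Nat) → Type₀) Nat (λ (g : Nat) → λ (q : Type₀) → q) zero))))
  ~> refl (Eq (Vec Nat zero) (vnil Nat) (vnil Nat)) (refl (Vec Nat zero) ((λ (γ : Vec (elimNat (λ (z : Nat) → Type₀) Nat (λ (h : Nat) → λ (ζ : Type₀) → ζ) zero) zero) → γ) (vnil (elimNat (λ (s : Nat) → Type₀) Nat (λ (θ : Nat) → λ (g : Type₀) → g) zero))))
  ~> refl (Eq (Vec Nat zero) (vnil Nat) (vnil Nat)) (refl (Vec Nat zero) (vnil (elimNat (λ (γ : Nat) → Type₀) Nat (λ (z : Nat) → λ (h : Type₀) → h) zero)))
  ~> refl (Eq (Vec Nat zero) (vnil Nat) (vnil Nat)) (refl (Vec Nat zero) (vnil Nat))
inferred type:
  Eq (Eq (Vec Nat zero) (vnil Nat) (vnil Nat)) (refl (Vec Nat zero) (vnil Nat)) (refl (Vec Nat zero) (vnil Nat))


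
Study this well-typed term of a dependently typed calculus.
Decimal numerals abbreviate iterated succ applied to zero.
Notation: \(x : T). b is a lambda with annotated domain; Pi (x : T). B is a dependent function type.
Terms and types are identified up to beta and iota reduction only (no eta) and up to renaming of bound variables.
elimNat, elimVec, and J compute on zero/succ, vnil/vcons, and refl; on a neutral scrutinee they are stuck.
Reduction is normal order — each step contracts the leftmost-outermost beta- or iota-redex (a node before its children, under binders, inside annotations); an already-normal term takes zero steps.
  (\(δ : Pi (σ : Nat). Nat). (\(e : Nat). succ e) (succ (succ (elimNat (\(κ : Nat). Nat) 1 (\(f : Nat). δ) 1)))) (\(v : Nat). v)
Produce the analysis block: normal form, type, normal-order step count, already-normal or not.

resulting normal form:
  4
type:
  Nat
steps to reach normal form (normal order): 6
term was already normal: no
first contracted redex: a beta-redex


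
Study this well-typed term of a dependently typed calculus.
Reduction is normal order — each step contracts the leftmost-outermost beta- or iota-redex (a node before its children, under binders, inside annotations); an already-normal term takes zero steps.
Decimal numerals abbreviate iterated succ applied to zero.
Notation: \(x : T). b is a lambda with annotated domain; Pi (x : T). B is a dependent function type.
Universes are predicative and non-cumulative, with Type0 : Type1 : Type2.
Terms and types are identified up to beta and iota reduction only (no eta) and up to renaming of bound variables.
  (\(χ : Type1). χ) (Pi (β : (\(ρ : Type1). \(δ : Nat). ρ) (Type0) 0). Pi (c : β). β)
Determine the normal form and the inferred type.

resulting normal form:
  Pi (χ : Type0). Pi (β : χ). χ
type:
  Type1
observation: 3 normal-order steps normalize the term, beginning with a beta-redex.


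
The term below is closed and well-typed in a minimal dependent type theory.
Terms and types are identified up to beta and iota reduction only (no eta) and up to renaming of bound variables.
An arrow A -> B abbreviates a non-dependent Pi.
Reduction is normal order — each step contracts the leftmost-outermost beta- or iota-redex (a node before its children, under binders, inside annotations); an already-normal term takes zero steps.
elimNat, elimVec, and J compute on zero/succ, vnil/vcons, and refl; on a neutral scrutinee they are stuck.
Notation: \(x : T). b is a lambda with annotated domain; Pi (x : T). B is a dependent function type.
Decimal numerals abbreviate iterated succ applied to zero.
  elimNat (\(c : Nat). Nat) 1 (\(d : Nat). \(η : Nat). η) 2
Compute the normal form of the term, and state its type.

reduced normal form:
  1
the term's type:
  Nat
observation: 7 normal-order steps separate the term from its normal form.


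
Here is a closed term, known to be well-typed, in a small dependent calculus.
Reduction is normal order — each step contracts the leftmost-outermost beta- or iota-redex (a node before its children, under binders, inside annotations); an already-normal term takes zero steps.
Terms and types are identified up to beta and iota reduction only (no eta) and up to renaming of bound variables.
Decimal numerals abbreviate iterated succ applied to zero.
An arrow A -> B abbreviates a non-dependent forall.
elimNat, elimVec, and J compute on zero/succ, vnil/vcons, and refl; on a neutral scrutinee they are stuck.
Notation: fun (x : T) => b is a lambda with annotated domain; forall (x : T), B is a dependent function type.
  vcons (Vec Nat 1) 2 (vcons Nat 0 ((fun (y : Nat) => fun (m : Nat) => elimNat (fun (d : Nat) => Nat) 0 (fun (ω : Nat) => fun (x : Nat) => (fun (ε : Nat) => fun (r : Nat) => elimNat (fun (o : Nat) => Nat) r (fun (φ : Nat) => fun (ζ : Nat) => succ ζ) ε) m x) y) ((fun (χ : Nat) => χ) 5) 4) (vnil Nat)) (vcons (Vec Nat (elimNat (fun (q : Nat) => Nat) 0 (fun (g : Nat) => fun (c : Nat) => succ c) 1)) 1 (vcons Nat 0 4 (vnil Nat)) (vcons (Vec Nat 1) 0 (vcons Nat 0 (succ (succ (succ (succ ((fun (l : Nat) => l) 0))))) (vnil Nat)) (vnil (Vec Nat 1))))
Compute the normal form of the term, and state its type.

reduced normal form:
  vcons (Vec Nat 1) 2 (vcons Nat 0 20 (vnil Nat)) (vcons (Vec Nat 1) 1 (vcons Nat 0 4 (vnil Nat)) (vcons (Vec Nat 1) 0 (vcons Nat 0 4 (vnil Nat)) (vnil (Vec Nat 1))))
inferred type:
  Vec (Vec Nat 1) 3
observation: the term reaches its normal form after 39 normal-order steps.


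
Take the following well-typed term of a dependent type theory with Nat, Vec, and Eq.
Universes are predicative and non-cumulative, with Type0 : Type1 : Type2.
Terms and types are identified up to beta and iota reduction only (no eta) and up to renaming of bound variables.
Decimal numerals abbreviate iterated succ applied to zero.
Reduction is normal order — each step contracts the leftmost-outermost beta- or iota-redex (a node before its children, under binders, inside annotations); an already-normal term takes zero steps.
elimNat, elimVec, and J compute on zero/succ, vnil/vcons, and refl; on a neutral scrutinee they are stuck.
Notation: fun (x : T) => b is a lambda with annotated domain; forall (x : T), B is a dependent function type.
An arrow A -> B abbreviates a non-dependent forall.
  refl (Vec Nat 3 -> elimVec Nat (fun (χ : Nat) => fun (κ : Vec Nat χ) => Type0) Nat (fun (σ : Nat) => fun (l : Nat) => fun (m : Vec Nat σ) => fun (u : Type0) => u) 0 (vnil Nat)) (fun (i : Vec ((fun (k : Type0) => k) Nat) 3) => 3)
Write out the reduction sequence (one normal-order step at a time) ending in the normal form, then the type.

normal-order reduction sequence:
  refl (Vec Nat 3 -> elimVec Nat (fun (χ : Nat) => fun (κ : Vec Nat χ) => Type0) Nat (fun (σ : Nat) => fun (l : Nat) => fun (m : Vec Nat σ) => fun (u : Type0) => u) 0 (vnil Nat)) (fun (i : Vec ((fun (k : Type0) => k) Nat) 3) => 3)
  ~> refl (Vec Nat 3 -> Nat) (fun (χ : Vec ((fun (κ : Type0) => κ) Nat) 3) => 3)
  ~> refl (Vec Nat 3 -> Nat) (fun (χ : Vec Nat 3) => 3)
the term's type:
  Eq (Vec Nat 3 -> Nat) (fun (χ : Vec Nat 3) => 3) (fun (κ : Vec Nat 3) => 3)


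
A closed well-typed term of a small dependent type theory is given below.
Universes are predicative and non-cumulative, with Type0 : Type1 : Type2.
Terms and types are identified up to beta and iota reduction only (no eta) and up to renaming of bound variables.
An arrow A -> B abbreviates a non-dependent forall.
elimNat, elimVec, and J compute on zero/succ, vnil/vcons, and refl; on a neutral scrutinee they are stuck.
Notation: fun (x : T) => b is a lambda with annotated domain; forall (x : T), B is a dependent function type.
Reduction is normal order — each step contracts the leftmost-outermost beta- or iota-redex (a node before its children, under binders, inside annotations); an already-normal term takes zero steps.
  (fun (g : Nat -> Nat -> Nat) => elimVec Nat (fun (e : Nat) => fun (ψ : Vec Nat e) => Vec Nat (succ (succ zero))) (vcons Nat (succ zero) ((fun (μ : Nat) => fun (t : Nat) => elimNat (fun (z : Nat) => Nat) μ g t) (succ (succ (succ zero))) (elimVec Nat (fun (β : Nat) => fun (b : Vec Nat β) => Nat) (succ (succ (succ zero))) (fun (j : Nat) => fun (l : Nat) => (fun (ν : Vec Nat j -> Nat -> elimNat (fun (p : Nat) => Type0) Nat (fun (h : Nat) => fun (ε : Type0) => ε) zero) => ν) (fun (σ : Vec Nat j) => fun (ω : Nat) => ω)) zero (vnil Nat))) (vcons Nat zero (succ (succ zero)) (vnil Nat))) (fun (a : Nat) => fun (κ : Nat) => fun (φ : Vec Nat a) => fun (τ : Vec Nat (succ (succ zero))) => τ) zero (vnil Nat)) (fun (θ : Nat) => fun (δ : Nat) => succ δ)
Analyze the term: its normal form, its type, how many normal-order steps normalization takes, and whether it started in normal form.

normal form:
  vcons Nat (succ zero) (succ (succ (succ (succ (succ (succ zero)))))) (vcons Nat zero (succ (succ zero)) (vnil Nat))
type:
  Vec Nat (succ (succ zero))
reduction steps (normal order): 15
term was already normal: no
first redex: a beta-redex


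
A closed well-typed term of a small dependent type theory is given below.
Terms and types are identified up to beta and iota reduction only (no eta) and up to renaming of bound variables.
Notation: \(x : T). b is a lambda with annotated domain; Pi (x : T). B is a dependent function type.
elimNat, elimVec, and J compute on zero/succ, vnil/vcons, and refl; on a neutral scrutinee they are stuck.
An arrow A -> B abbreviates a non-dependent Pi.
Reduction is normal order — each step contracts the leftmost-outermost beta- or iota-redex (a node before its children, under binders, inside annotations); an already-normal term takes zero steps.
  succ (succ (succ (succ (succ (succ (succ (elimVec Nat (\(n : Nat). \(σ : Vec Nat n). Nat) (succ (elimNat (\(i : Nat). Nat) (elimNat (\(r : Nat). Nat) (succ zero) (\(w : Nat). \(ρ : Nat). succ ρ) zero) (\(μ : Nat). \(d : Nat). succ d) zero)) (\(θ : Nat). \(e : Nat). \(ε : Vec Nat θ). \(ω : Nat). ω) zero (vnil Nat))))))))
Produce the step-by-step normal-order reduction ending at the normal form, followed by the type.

normal-order reduction sequence:
  succ (succ (succ (succ (succ (succ (succ (elimVec Nat (\(n : Nat). \(σ : Vec Nat n). Nat) (succ (elimNat (\(i : Nat). Nat) (elimNat (\(r : Nat). Nat) (succ zero) (\(w : Nat). \(ρ : Nat). succ ρ) zero) (\(μ : Nat). \(d : Nat). succ d) zero)) (\(θ : Nat). \(e : Nat). \(ε : Vec Nat θ). \(ω : Nat). ω) zero (vnil Nat))))))))
  ~> succ (succ (succ (succ (succ (succ (succ (succ (elimNat (\(n : Nat). Nat) (elimNat (\(σ : Nat). Nat) (succ zero) (\(i : Nat). \(r : Nat). succ r) zero) (\(w : Nat). \(ρ : Nat). succ ρ) zero))))))))
  ~> succ (succ (succ (succ (succ (succ (succ (succ (elimNat (\(n : Nat). Nat) (succ zero) (\(σ : Nat). \(i : Nat). succ i) zero))))))))
  ~> succ (succ (succ (succ (succ (succ (succ (succ (succ zero))))))))
inferred type:
  Nat


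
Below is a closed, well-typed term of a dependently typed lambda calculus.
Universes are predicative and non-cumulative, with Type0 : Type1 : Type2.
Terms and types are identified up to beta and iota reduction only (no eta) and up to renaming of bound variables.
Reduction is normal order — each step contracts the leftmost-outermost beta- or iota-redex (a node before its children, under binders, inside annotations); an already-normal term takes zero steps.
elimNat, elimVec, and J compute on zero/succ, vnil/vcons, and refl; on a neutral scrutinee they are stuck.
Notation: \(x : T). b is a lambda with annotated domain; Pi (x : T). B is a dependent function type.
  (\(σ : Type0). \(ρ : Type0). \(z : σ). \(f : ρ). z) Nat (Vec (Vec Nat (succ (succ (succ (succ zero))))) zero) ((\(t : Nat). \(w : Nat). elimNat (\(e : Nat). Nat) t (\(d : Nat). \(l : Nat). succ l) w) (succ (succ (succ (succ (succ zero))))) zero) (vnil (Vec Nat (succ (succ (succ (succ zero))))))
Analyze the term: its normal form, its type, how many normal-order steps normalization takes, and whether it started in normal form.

resulting normal form:
  succ (succ (succ (succ (succ zero))))
type:
  Nat
normal-order step count: 7
started in normal form: no
first contracted redex: a beta-redex


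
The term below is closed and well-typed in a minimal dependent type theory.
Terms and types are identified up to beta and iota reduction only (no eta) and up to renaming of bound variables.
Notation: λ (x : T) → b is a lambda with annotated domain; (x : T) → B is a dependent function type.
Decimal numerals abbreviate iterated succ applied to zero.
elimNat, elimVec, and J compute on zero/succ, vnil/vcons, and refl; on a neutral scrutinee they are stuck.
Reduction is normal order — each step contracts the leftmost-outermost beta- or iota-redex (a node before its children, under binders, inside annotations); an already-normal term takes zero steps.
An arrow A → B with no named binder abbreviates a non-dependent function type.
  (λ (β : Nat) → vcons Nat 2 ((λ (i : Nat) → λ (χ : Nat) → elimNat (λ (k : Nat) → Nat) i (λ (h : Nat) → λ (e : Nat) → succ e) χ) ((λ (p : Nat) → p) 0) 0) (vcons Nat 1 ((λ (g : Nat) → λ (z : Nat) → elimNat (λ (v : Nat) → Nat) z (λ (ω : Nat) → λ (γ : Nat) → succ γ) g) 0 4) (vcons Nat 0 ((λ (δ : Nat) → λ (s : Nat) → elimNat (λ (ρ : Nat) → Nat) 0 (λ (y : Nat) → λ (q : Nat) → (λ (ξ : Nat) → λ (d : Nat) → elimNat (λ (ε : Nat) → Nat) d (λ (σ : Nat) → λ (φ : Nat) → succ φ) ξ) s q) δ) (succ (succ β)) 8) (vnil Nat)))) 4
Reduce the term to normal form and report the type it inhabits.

reduced normal form:
  vcons Nat 2 0 (vcons Nat 1 4 (vcons Nat 0 48 (vnil Nat)))
inferred type:
  Vec Nat 3
observation: normalization takes exactly 191 steps under the normal-order strategy.


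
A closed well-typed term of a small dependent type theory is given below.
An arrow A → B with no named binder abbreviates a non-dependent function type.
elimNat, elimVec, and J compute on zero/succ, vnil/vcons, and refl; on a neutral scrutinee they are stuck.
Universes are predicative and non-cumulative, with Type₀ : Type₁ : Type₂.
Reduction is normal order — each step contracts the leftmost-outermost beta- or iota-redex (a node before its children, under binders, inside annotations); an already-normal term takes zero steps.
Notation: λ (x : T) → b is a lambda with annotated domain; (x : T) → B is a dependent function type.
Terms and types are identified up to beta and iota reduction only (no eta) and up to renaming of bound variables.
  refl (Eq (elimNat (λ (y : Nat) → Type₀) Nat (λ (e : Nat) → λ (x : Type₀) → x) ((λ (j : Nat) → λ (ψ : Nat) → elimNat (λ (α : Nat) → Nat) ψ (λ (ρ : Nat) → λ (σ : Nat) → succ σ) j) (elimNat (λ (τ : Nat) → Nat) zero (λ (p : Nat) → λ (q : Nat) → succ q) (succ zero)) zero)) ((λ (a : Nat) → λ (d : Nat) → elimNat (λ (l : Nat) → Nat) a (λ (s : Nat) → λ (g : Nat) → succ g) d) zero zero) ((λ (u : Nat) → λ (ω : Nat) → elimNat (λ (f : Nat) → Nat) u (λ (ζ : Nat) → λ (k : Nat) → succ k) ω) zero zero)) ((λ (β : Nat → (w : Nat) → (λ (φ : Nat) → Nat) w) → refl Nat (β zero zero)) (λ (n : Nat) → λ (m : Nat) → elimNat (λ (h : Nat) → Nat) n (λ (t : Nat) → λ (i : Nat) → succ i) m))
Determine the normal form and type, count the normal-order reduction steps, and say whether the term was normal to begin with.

resulting normal form:
  refl (Eq Nat zero zero) (refl Nat zero)
inferred type:
  Eq (Eq Nat zero zero) (refl Nat zero) (refl Nat zero)
steps to reach normal form (normal order): 24
started in normal form: no
first redex: a beta-redex


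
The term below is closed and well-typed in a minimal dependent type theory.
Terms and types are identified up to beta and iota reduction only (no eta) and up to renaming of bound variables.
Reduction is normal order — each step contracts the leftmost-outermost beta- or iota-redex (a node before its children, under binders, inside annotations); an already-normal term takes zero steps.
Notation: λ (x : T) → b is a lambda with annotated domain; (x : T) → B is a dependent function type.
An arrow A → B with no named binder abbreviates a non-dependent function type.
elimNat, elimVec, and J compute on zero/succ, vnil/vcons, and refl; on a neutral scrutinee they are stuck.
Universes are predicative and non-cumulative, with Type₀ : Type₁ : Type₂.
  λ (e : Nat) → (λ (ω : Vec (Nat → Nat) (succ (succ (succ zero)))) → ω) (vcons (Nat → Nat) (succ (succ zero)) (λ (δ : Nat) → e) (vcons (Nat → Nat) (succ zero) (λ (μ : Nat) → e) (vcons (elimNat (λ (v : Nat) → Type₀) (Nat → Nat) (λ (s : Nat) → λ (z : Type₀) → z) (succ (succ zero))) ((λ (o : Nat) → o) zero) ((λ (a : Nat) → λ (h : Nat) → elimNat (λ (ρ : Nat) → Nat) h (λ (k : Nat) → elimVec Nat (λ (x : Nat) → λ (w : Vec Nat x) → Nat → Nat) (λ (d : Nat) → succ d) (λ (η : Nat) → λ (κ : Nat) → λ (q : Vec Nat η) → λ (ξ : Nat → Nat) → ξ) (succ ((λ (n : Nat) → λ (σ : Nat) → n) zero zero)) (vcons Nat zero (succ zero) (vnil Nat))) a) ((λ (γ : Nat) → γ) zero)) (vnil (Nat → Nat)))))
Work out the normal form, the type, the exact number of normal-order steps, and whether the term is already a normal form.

resulting normal form:
  λ (e : Nat) → vcons (Nat → Nat) (succ (succ zero)) (λ (ω : Nat) → e) (vcons (Nat → Nat) (succ zero) (λ (δ : Nat) → e) (vcons (Nat → Nat) zero (λ (μ : Nat) → μ) (vnil (Nat → Nat))))
the term's type:
  Nat → Vec (Nat → Nat) (succ (succ (succ zero)))
steps to reach normal form (normal order): 18
started in normal form: no
first contracted redex: a beta-redex


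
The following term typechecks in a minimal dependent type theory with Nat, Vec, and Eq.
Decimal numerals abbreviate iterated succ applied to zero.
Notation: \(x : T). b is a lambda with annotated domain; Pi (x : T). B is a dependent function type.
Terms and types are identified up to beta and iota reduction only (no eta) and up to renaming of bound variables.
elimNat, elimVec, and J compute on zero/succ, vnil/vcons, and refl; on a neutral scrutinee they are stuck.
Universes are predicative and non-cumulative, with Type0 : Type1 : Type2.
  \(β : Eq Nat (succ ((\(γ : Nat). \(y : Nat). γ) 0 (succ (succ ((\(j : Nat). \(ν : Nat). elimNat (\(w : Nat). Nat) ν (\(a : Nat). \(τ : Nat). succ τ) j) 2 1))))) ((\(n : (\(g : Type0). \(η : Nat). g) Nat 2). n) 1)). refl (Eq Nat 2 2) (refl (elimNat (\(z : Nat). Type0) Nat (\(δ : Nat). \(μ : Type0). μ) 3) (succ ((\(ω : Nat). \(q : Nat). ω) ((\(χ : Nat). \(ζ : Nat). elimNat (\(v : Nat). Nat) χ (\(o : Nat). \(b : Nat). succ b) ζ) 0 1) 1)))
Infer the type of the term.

type:
  Pi (β : Eq Nat 1 1). Eq (Eq Nat 2 2) (refl Nat 2) (refl Nat 2)


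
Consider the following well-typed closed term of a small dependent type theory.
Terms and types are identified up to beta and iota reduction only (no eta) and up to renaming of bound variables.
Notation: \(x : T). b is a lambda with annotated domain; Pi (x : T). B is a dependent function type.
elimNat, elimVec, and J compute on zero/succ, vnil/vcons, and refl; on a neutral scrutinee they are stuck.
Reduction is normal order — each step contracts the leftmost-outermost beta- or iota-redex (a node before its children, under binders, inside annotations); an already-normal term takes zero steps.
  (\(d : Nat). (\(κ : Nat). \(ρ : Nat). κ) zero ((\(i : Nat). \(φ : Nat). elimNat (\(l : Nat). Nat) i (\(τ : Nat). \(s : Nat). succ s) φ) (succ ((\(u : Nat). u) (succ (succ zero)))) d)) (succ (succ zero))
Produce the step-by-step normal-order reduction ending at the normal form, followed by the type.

normal-order reduction:
  (\(d : Nat). (\(κ : Nat). \(ρ : Nat). κ) zero ((\(i : Nat). \(φ : Nat). elimNat (\(l : Nat). Nat) i (\(τ : Nat). \(s : Nat). succ s) φ) (succ ((\(u : Nat). u) (succ (succ zero)))) d)) (succ (succ zero))
  ~> (\(d : Nat). \(κ : Nat). d) zero ((\(ρ : Nat). \(i : Nat). elimNat (\(φ : Nat). Nat) ρ (\(l : Nat). \(τ : Nat). succ τ) i) (succ ((\(s : Nat). s) (succ (succ zero)))) (succ (succ zero)))
  ~> (\(d : Nat). zero) ((\(κ : Nat). \(ρ : Nat). elimNat (\(i : Nat). Nat) κ (\(φ : Nat). \(l : Nat). succ l) ρ) (succ ((\(τ : Nat). τ) (succ (succ zero)))) (succ (succ zero)))
  ~> zero
inferred type:
  Nat


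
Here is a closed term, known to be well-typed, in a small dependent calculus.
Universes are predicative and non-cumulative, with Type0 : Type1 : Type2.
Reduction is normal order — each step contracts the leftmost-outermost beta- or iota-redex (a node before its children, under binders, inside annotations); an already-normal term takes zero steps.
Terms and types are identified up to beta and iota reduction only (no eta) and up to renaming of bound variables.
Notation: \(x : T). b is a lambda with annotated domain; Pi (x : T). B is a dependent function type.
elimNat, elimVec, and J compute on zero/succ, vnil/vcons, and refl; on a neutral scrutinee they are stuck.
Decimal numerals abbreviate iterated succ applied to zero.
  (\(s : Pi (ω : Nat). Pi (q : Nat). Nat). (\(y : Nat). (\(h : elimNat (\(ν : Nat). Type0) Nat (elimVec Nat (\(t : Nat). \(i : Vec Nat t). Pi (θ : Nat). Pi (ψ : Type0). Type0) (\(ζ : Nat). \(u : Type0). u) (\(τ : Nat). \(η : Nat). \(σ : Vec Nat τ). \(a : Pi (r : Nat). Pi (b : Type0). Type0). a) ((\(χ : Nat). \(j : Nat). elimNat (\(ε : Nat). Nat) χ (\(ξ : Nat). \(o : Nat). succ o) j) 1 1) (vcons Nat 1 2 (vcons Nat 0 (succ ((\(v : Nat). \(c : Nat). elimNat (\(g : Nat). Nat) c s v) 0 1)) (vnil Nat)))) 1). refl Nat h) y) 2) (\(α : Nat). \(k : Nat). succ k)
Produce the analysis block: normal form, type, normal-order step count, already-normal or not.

normal form:
  refl Nat 2
type:
  Eq Nat 2 2
normal-order step count: 3
term was already normal: no
first contracted redex: a beta-redex


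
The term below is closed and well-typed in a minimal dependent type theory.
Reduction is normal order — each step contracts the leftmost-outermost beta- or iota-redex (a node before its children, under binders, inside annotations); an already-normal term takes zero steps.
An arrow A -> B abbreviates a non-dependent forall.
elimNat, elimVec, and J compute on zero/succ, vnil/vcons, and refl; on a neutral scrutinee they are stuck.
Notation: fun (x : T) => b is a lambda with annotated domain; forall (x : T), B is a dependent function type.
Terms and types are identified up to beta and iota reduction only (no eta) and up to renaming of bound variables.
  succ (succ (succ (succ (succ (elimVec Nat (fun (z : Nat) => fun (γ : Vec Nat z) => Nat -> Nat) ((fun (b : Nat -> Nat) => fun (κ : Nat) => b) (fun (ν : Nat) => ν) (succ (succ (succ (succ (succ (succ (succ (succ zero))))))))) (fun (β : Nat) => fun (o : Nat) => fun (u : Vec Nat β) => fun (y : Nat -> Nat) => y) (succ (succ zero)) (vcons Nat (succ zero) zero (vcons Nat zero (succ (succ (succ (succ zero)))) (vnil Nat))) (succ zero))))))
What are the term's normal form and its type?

normal form:
  succ (succ (succ (succ (succ (succ zero)))))
the term's type:
  Nat


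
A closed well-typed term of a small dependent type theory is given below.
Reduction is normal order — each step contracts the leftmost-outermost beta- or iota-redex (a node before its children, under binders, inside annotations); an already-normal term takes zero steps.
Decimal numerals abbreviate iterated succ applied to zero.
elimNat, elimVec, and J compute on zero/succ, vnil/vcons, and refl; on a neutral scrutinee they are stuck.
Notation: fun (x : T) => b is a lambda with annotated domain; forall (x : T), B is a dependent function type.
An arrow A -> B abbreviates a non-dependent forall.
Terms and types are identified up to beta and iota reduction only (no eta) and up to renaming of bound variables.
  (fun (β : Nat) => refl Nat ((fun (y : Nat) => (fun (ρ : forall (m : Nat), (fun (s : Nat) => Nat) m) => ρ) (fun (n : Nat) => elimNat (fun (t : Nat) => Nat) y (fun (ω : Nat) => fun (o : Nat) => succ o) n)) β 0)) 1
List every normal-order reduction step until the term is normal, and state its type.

normal-order reduction:
  (fun (β : Nat) => refl Nat ((fun (y : Nat) => (fun (ρ : forall (m : Nat), (fun (s : Nat) => Nat) m) => ρ) (fun (n : Nat) => elimNat (fun (t : Nat) => Nat) y (fun (ω : Nat) => fun (o : Nat) => succ o) n)) β 0)) 1
  ~> refl Nat ((fun (β : Nat) => (fun (y : forall (ρ : Nat), (fun (m : Nat) => Nat) ρ) => y) (fun (s : Nat) => elimNat (fun (n : Nat) => Nat) β (fun (t : Nat) => fun (ω : Nat) => succ ω) s)) 1 0)
  ~> refl Nat ((fun (β : forall (y : Nat), (fun (ρ : Nat) => Nat) y) => β) (fun (m : Nat) => elimNat (fun (s : Nat) => Nat) 1 (fun (n : Nat) => fun (t : Nat) => succ t) m) 0)
  ~> refl Nat ((fun (β : Nat) => elimNat (fun (y : Nat) => Nat) 1 (fun (ρ : Nat) => fun (m : Nat) => succ m) β) 0)
  ~> refl Nat (elimNat (fun (β : Nat) => Nat) 1 (fun (y : Nat) => fun (ρ : Nat) => succ ρ) 0)
  ~> refl Nat 1
inferred type:
  Eq Nat 1 1


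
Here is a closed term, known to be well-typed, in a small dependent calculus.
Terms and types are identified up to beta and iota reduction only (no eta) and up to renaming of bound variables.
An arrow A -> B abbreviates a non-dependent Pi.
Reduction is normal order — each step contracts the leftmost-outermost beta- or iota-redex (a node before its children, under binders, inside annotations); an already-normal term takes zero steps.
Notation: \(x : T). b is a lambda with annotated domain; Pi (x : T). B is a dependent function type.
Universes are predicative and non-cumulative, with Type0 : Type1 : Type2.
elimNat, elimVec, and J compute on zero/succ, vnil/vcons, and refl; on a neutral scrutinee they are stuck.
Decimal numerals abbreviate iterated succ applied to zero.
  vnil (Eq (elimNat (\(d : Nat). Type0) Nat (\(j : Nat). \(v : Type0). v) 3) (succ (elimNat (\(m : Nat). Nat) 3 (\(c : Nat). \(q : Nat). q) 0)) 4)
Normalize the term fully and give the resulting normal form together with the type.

reduced normal form:
  vnil (Eq Nat 4 4)
inferred type:
  Vec (Eq Nat 4 4) 0
observation: normalization takes exactly 11 steps under the normal-order strategy.
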